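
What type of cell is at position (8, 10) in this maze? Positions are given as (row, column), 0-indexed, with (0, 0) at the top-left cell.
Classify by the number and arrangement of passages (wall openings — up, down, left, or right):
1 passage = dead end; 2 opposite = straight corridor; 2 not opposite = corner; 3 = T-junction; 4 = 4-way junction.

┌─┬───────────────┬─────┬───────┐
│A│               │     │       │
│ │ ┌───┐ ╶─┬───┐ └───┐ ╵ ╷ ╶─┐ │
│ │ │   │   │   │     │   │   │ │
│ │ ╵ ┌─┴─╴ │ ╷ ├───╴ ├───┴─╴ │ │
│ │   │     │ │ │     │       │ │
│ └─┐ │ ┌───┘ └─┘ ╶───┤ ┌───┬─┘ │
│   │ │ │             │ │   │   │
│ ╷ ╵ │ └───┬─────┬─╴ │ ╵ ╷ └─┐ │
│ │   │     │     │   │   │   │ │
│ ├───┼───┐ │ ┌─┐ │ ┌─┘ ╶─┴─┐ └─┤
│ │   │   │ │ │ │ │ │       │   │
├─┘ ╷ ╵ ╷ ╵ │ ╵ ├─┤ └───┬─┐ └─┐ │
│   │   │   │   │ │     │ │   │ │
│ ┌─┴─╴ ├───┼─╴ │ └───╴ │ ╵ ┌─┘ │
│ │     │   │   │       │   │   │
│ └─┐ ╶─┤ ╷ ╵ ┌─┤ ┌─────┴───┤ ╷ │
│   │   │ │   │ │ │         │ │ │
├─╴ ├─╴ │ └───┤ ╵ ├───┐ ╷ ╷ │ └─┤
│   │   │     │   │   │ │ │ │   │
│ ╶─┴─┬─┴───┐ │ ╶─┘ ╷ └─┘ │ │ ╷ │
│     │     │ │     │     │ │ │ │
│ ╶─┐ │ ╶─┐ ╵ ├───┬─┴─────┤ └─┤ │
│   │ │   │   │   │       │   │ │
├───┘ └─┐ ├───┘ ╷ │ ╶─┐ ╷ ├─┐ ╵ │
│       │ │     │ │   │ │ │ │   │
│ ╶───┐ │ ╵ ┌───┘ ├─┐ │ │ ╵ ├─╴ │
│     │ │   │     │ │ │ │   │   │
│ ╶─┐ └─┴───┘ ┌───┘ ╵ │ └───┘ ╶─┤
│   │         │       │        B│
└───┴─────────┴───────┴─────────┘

Checking cell at (8, 10):
Number of passages: 2
Cell type: straight corridor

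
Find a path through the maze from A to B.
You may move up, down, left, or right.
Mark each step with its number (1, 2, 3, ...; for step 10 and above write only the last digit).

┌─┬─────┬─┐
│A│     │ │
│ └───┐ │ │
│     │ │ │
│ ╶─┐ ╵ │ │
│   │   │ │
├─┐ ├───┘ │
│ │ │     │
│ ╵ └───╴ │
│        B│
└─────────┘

Finding the shortest path through the maze:
Path length: 8 steps
Directions: down → down → right → down → down → right → right → right

Solution:

┌─┬─────┬─┐
│A│     │ │
│ └───┐ │ │
│1    │ │ │
│ ╶─┐ ╵ │ │
│2 3│   │ │
├─┐ ├───┘ │
│ │4│     │
│ ╵ └───╴ │
│  5 6 7 B│
└─────────┘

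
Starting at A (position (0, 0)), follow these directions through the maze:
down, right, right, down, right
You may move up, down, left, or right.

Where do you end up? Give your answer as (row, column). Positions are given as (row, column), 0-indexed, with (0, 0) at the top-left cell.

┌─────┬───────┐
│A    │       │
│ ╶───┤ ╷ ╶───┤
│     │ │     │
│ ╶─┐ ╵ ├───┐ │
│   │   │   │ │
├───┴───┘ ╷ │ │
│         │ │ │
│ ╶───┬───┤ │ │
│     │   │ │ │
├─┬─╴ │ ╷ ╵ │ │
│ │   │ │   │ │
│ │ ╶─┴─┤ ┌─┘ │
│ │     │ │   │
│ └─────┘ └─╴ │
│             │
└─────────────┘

Following directions step by step:
Start: (0, 0)
  down: (0, 0) → (1, 0)
  right: (1, 0) → (1, 1)
  right: (1, 1) → (1, 2)
  down: (1, 2) → (2, 2)
  right: (2, 2) → (2, 3)
Final position: (2, 3)

Path taken:

┌─────┬───────┐
│A    │       │
│ ╶───┤ ╷ ╶───┤
│↳ → ↓│ │     │
│ ╶─┐ ╵ ├───┐ │
│   │↳ B│   │ │
├───┴───┘ ╷ │ │
│         │ │ │
│ ╶───┬───┤ │ │
│     │   │ │ │
├─┬─╴ │ ╷ ╵ │ │
│ │   │ │   │ │
│ │ ╶─┴─┤ ┌─┘ │
│ │     │ │   │
│ └─────┘ └─╴ │
│             │
└─────────────┘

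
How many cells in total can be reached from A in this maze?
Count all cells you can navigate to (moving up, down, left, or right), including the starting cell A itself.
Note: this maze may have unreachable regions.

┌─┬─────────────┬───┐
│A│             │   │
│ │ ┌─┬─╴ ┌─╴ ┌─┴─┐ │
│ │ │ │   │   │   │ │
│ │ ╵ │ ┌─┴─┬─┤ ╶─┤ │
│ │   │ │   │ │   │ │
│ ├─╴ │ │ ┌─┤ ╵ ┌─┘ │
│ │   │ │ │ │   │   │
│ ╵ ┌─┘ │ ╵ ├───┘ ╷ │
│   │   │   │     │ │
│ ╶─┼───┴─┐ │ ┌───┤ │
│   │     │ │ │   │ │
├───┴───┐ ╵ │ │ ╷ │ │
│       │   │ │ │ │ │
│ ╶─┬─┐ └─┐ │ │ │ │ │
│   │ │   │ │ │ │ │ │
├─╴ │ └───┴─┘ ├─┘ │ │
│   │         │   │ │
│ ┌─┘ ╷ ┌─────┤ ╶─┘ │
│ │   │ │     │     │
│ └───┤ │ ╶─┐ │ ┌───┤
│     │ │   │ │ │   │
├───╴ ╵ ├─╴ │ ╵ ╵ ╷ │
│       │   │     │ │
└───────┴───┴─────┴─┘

Using BFS/flood-fill to find all reachable cells from A:
Maze size: 12 × 10 = 120 total cells
91 cell(s) are walled off and cannot be reached from A.
Reachable cells: 29

Reachable region (· marks reachable cells):

┌─┬─────────────┬───┐
│A│· · · · · · ·│   │
│ │ ┌─┬─╴ ┌─╴ ┌─┴─┐ │
│·│·│·│· ·│· ·│   │ │
│ │ ╵ │ ┌─┴─┬─┤ ╶─┤ │
│·│· ·│·│   │ │   │ │
│ ├─╴ │ │ ┌─┤ ╵ ┌─┘ │
│·│· ·│·│ │ │   │   │
│ ╵ ┌─┘ │ ╵ ├───┘ ╷ │
│· ·│· ·│   │     │ │
│ ╶─┼───┴─┐ │ ┌───┤ │
│· ·│     │ │ │   │ │
├───┴───┐ ╵ │ │ ╷ │ │
│       │   │ │ │ │ │
│ ╶─┬─┐ └─┐ │ │ │ │ │
│   │ │   │ │ │ │ │ │
├─╴ │ └───┴─┘ ├─┘ │ │
│   │         │   │ │
│ ┌─┘ ╷ ┌─────┤ ╶─┘ │
│ │   │ │     │     │
│ └───┤ │ ╶─┐ │ ┌───┤
│     │ │   │ │ │   │
├───╴ ╵ ├─╴ │ ╵ ╵ ╷ │
│       │   │     │ │
└───────┴───┴─────┴─┘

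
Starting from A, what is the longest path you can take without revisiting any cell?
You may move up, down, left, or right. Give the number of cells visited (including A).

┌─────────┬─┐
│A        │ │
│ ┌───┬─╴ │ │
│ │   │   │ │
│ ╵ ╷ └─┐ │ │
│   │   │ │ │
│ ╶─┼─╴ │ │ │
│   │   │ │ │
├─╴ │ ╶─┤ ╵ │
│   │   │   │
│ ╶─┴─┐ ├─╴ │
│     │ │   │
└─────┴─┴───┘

Finding longest simple path using DFS:
Start: (0, 0)
Longest path visits 14 cells
Path: A → right → right → right → right → down → down → down → down → right → up → up → up → up

Solution:

┌─────────┬─┐
│A → → → ↓│B│
│ ┌───┬─╴ │ │
│ │   │  ↓│↑│
│ ╵ ╷ └─┐ │ │
│   │   │↓│↑│
│ ╶─┼─╴ │ │ │
│   │   │↓│↑│
├─╴ │ ╶─┤ ╵ │
│   │   │↳ ↑│
│ ╶─┴─┐ ├─╴ │
│     │ │   │
└─────┴─┴───┘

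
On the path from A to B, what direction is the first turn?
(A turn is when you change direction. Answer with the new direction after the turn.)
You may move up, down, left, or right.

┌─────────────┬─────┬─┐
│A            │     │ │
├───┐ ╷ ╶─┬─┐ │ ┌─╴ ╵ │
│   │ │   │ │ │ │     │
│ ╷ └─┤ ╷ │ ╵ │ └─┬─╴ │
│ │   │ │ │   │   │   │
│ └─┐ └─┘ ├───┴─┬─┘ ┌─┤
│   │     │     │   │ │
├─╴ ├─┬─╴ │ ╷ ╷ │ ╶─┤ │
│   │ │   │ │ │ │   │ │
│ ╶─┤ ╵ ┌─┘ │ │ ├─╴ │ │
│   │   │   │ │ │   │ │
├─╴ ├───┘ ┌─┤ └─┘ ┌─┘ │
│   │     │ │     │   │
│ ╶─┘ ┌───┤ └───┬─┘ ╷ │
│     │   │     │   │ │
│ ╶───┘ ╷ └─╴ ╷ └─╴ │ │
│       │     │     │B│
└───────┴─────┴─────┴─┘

Directions: right, right, right, down, right, down, down, left, left, up, left, up, left, down, down, right, down, left, down, right, down, left, down, down, right, right, right, up, right, down, right, right, up, right, down, right, right, up, up, right, down, down
First turn direction: down

Solution:

┌─────────────┬─────┬─┐
│A → → ↓      │     │ │
├───┐ ╷ ╶─┬─┐ │ ┌─╴ ╵ │
│↓ ↰│ │↳ ↓│ │ │ │     │
│ ╷ └─┤ ╷ │ ╵ │ └─┬─╴ │
│↓│↑ ↰│ │↓│   │   │   │
│ └─┐ └─┘ ├───┴─┬─┘ ┌─┤
│↳ ↓│↑ ← ↲│     │   │ │
├─╴ ├─┬─╴ │ ╷ ╷ │ ╶─┤ │
│↓ ↲│ │   │ │ │ │   │ │
│ ╶─┤ ╵ ┌─┘ │ │ ├─╴ │ │
│↳ ↓│   │   │ │ │   │ │
├─╴ ├───┘ ┌─┤ └─┘ ┌─┘ │
│↓ ↲│     │ │     │↱ ↓│
│ ╶─┘ ┌───┤ └───┬─┘ ╷ │
│↓    │↱ ↓│  ↱ ↓│  ↑│↓│
│ ╶───┘ ╷ └─╴ ╷ └─╴ │ │
│↳ → → ↑│↳ → ↑│↳ → ↑│B│
└───────┴─────┴─────┴─┘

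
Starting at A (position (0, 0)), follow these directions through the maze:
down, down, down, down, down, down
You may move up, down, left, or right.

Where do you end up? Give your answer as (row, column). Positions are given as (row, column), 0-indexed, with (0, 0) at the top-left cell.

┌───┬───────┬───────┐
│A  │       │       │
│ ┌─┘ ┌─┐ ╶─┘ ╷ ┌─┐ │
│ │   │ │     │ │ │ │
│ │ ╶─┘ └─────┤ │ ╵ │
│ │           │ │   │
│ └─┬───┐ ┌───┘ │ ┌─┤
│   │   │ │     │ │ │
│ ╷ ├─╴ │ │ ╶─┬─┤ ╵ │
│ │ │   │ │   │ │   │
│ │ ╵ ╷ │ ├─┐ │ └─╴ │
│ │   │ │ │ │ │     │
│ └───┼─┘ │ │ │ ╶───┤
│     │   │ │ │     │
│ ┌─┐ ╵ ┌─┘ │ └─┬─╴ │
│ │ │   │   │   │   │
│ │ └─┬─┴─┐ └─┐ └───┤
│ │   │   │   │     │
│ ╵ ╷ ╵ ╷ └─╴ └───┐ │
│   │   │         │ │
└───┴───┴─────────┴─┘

Following directions step by step:
Start: (0, 0)
  down: (0, 0) → (1, 0)
  down: (1, 0) → (2, 0)
  down: (2, 0) → (3, 0)
  down: (3, 0) → (4, 0)
  down: (4, 0) → (5, 0)
  down: (5, 0) → (6, 0)
Final position: (6, 0)

Path taken:

┌───┬───────┬───────┐
│A  │       │       │
│ ┌─┘ ┌─┐ ╶─┘ ╷ ┌─┐ │
│↓│   │ │     │ │ │ │
│ │ ╶─┘ └─────┤ │ ╵ │
│↓│           │ │   │
│ └─┬───┐ ┌───┘ │ ┌─┤
│↓  │   │ │     │ │ │
│ ╷ ├─╴ │ │ ╶─┬─┤ ╵ │
│↓│ │   │ │   │ │   │
│ │ ╵ ╷ │ ├─┐ │ └─╴ │
│↓│   │ │ │ │ │     │
│ └───┼─┘ │ │ │ ╶───┤
│B    │   │ │ │     │
│ ┌─┐ ╵ ┌─┘ │ └─┬─╴ │
│ │ │   │   │   │   │
│ │ └─┬─┴─┐ └─┐ └───┤
│ │   │   │   │     │
│ ╵ ╷ ╵ ╷ └─╴ └───┐ │
│   │   │         │ │
└───┴───┴─────────┴─┘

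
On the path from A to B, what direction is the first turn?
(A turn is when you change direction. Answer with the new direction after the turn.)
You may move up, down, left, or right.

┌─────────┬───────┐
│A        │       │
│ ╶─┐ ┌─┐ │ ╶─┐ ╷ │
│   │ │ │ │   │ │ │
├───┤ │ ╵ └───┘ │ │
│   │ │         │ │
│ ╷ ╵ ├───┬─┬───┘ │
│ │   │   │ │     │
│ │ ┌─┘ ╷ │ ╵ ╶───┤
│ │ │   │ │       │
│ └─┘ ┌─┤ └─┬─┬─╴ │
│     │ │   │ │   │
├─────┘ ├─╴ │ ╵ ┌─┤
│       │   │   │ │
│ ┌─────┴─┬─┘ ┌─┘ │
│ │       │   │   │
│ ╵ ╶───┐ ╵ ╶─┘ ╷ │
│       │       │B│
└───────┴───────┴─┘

Directions: right, right, right, right, down, down, right, right, right, up, up, right, down, down, down, left, left, down, right, right, down, left, down, left, down, left, down, right, right, up, right, down
First turn direction: down

Solution:

┌─────────┬───────┐
│A → → → ↓│    ↱ ↓│
│ ╶─┐ ┌─┐ │ ╶─┐ ╷ │
│   │ │ │↓│   │↑│↓│
├───┤ │ ╵ └───┘ │ │
│   │ │  ↳ → → ↑│↓│
│ ╷ ╵ ├───┬─┬───┘ │
│ │   │   │ │↓ ← ↲│
│ │ ┌─┘ ╷ │ ╵ ╶───┤
│ │ │   │ │  ↳ → ↓│
│ └─┘ ┌─┤ └─┬─┬─╴ │
│     │ │   │ │↓ ↲│
├─────┘ ├─╴ │ ╵ ┌─┤
│       │   │↓ ↲│ │
│ ┌─────┴─┬─┘ ┌─┘ │
│ │       │↓ ↲│↱ ↓│
│ ╵ ╶───┐ ╵ ╶─┘ ╷ │
│       │  ↳ → ↑│B│
└───────┴───────┴─┘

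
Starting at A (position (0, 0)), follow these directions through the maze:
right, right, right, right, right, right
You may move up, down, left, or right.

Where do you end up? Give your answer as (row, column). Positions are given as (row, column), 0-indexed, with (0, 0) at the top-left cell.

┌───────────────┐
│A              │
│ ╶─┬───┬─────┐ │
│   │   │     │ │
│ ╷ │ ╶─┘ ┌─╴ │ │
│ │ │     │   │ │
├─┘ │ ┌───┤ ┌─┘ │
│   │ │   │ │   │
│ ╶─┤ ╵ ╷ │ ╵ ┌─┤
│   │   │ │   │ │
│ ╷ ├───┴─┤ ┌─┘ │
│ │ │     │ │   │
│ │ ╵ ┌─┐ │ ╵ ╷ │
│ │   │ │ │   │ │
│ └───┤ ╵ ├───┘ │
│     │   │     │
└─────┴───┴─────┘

Following directions step by step:
Start: (0, 0)
  right: (0, 0) → (0, 1)
  right: (0, 1) → (0, 2)
  right: (0, 2) → (0, 3)
  right: (0, 3) → (0, 4)
  right: (0, 4) → (0, 5)
  right: (0, 5) → (0, 6)
Final position: (0, 6)

Path taken:

┌───────────────┐
│A → → → → → B  │
│ ╶─┬───┬─────┐ │
│   │   │     │ │
│ ╷ │ ╶─┘ ┌─╴ │ │
│ │ │     │   │ │
├─┘ │ ┌───┤ ┌─┘ │
│   │ │   │ │   │
│ ╶─┤ ╵ ╷ │ ╵ ┌─┤
│   │   │ │   │ │
│ ╷ ├───┴─┤ ┌─┘ │
│ │ │     │ │   │
│ │ ╵ ┌─┐ │ ╵ ╷ │
│ │   │ │ │   │ │
│ └───┤ ╵ ├───┘ │
│     │   │     │
└─────┴───┴─────┘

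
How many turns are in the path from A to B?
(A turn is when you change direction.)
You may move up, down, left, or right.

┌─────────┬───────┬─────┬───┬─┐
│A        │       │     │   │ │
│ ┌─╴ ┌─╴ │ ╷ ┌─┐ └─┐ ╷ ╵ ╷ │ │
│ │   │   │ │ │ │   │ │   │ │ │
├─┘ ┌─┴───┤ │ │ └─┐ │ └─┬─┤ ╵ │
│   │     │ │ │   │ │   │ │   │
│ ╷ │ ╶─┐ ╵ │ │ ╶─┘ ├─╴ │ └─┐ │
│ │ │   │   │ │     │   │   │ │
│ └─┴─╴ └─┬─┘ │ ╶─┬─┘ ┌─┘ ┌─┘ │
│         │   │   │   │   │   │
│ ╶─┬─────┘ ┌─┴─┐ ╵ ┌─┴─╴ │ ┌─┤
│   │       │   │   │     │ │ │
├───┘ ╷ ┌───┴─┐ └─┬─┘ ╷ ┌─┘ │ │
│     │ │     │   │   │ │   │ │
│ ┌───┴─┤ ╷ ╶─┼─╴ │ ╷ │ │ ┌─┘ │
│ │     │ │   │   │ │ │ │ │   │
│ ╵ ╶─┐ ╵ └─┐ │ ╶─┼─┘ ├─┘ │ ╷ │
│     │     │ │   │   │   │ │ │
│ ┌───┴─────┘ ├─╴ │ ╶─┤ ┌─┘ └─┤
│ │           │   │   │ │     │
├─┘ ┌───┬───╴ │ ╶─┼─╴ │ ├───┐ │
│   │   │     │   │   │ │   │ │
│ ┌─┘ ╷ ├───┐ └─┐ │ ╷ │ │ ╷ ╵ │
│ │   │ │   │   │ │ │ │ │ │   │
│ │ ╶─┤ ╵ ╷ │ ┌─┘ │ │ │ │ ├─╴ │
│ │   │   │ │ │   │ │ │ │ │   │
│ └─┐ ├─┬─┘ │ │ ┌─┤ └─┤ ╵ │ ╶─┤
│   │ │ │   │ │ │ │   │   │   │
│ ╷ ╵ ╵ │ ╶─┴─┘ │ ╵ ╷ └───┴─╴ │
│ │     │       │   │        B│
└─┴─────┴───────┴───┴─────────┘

Directions: right, right, down, left, down, left, down, down, right, right, right, up, left, up, right, right, down, right, up, up, up, right, right, right, down, right, down, down, left, left, down, right, down, right, up, right, up, right, up, left, up, up, right, down, right, up, right, down, down, right, down, down, left, down, down, left, down, down, left, down, down, down, down, down, right, up, up, up, right, down, right, down, left, down, right, down
Number of turns: 53

Solution:

┌─────────┬───────┬─────┬───┬─┐
│A → ↓    │↱ → → ↓│  ↱ ↓│↱ ↓│ │
│ ┌─╴ ┌─╴ │ ╷ ┌─┐ └─┐ ╷ ╵ ╷ │ │
│ │↓ ↲│   │↑│ │ │↳ ↓│↑│↳ ↑│↓│ │
├─┘ ┌─┴───┤ │ │ └─┐ │ └─┬─┤ ╵ │
│↓ ↲│↱ → ↓│↑│ │   │↓│↑ ↰│ │↳ ↓│
│ ╷ │ ╶─┐ ╵ │ │ ╶─┘ ├─╴ │ └─┐ │
│↓│ │↑ ↰│↳ ↑│ │↓ ← ↲│↱ ↑│   │↓│
│ └─┴─╴ └─┬─┘ │ ╶─┬─┘ ┌─┘ ┌─┘ │
│↳ → → ↑  │   │↳ ↓│↱ ↑│   │↓ ↲│
│ ╶─┬─────┘ ┌─┴─┐ ╵ ┌─┴─╴ │ ┌─┤
│   │       │   │↳ ↑│     │↓│ │
├───┘ ╷ ┌───┴─┐ └─┬─┘ ╷ ┌─┘ │ │
│     │ │     │   │   │ │↓ ↲│ │
│ ┌───┴─┤ ╷ ╶─┼─╴ │ ╷ │ │ ┌─┘ │
│ │     │ │   │   │ │ │ │↓│   │
│ ╵ ╶─┐ ╵ └─┐ │ ╶─┼─┘ ├─┘ │ ╷ │
│     │     │ │   │   │↓ ↲│ │ │
│ ┌───┴─────┘ ├─╴ │ ╶─┤ ┌─┘ └─┤
│ │           │   │   │↓│     │
├─┘ ┌───┬───╴ │ ╶─┼─╴ │ ├───┐ │
│   │   │     │   │   │↓│↱ ↓│ │
│ ┌─┘ ╷ ├───┐ └─┐ │ ╷ │ │ ╷ ╵ │
│ │   │ │   │   │ │ │ │↓│↑│↳ ↓│
│ │ ╶─┤ ╵ ╷ │ ┌─┘ │ │ │ │ ├─╴ │
│ │   │   │ │ │   │ │ │↓│↑│↓ ↲│
│ └─┐ ├─┬─┘ │ │ ┌─┤ └─┤ ╵ │ ╶─┤
│   │ │ │   │ │ │ │   │↳ ↑│↳ ↓│
│ ╷ ╵ ╵ │ ╶─┴─┘ │ ╵ ╷ └───┴─╴ │
│ │     │       │   │        B│
└─┴─────┴───────┴───┴─────────┘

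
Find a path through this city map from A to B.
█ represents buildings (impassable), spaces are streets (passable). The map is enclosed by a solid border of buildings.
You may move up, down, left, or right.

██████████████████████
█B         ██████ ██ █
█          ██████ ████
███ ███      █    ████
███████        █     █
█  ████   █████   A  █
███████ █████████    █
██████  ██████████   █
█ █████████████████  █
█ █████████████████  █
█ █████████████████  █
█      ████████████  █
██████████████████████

Finding the shortest path from A to B:
Movement: cardinal only
Path length: 23 steps
Directions: up → left → up → left → left → left → down → left → left → up → left → left → up → up → left → left → left → left → left → left → left → left → left

Solution:

██████████████████████
█B←←←←←←←←↰██████ ██ █
█         ↑██████ ████
███ ███   ↑←↰█↓←←↰████
███████     ↑←↲█ ↑↰  █
█  ████   █████   A  █
███████ █████████    █
██████  ██████████   █
█ █████████████████  █
█ █████████████████  █
█ █████████████████  █
█      ████████████  █
██████████████████████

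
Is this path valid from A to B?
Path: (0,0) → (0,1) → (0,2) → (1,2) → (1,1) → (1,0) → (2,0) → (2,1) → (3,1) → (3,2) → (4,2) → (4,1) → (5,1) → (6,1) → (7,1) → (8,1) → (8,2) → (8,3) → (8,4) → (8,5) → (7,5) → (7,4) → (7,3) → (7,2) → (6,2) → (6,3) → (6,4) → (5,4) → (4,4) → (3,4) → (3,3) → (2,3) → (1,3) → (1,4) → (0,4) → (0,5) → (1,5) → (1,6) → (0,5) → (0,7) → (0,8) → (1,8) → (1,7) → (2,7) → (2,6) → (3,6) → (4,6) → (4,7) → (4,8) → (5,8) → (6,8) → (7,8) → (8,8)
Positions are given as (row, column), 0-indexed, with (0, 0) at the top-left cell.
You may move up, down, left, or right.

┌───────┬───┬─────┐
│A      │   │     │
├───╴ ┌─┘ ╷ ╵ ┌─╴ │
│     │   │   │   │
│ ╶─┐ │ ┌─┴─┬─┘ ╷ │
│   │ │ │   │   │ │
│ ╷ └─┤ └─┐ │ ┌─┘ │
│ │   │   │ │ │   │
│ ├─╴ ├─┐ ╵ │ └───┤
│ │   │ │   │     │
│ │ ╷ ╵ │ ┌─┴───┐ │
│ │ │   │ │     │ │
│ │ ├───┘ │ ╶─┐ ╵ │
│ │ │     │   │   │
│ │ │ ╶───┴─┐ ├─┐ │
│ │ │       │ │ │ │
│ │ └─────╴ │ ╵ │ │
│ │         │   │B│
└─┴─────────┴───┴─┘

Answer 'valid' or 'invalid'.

Checking path validity:
Result: Invalid move at step 38: cannot move from (1, 6) to (0, 5).

invalid

Correct solution:

┌───────┬───┬─────┐
│A → ↓  │↱ ↓│↱ → ↓│
├───╴ ┌─┘ ╷ ╵ ┌─╴ │
│↓ ← ↲│↱ ↑│↳ ↑│↓ ↲│
│ ╶─┐ │ ┌─┴─┬─┘ ╷ │
│↳ ↓│ │↑│   │↓ ↲│ │
│ ╷ └─┤ └─┐ │ ┌─┘ │
│ │↳ ↓│↑ ↰│ │↓│   │
│ ├─╴ ├─┐ ╵ │ └───┤
│ │↓ ↲│ │↑  │↳ → ↓│
│ │ ╷ ╵ │ ┌─┴───┐ │
│ │↓│   │↑│     │↓│
│ │ ├───┘ │ ╶─┐ ╵ │
│ │↓│↱ → ↑│   │  ↓│
│ │ │ ╶───┴─┐ ├─┐ │
│ │↓│↑ ← ← ↰│ │ │↓│
│ │ └─────╴ │ ╵ │ │
│ │↳ → → → ↑│   │B│
└─┴─────────┴───┴─┘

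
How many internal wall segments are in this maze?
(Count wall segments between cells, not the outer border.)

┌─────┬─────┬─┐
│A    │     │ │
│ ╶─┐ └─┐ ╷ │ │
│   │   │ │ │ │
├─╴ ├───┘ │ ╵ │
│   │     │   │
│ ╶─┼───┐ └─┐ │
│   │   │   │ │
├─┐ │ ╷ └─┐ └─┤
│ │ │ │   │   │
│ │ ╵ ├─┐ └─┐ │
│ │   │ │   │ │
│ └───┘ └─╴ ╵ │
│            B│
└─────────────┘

Counting internal wall segments:
Total internal walls: 36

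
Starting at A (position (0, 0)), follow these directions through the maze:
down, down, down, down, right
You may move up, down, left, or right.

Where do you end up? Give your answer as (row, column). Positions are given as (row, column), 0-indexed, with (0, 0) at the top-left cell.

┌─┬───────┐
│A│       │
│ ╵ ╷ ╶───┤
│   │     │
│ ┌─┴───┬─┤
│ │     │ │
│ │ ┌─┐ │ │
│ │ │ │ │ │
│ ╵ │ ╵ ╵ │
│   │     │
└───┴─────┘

Following directions step by step:
Start: (0, 0)
  down: (0, 0) → (1, 0)
  down: (1, 0) → (2, 0)
  down: (2, 0) → (3, 0)
  down: (3, 0) → (4, 0)
  right: (4, 0) → (4, 1)
Final position: (4, 1)

Path taken:

┌─┬───────┐
│A│       │
│ ╵ ╷ ╶───┤
│↓  │     │
│ ┌─┴───┬─┤
│↓│     │ │
│ │ ┌─┐ │ │
│↓│ │ │ │ │
│ ╵ │ ╵ ╵ │
│↳ B│     │
└───┴─────┘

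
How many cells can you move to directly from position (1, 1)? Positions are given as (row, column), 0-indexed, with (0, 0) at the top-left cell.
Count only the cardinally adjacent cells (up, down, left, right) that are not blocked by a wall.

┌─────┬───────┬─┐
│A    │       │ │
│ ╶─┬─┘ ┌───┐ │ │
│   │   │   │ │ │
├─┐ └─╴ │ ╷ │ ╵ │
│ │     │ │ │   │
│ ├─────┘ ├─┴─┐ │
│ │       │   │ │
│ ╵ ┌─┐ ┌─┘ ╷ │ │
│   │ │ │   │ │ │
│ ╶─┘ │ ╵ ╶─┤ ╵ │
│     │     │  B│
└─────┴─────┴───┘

Checking passable neighbors of (1, 1):
Neighbors: (2, 1), (1, 0)
Count: 2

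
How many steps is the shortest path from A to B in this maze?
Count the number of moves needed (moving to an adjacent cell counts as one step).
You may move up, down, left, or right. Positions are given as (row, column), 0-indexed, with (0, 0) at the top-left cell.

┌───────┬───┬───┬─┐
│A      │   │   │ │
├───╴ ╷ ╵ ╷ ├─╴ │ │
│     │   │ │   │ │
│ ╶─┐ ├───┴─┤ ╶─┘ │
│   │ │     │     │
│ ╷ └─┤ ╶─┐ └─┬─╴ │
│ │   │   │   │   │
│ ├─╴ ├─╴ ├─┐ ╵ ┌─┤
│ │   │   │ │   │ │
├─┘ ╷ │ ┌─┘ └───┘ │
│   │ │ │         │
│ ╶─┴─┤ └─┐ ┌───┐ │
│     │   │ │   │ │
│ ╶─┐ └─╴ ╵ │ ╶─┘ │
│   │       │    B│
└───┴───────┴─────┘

Using BFS to find shortest path:
Start: (0, 0), End: (7, 8)
Path found:
(0,0) → (0,1) → (0,2) → (1,2) → (1,1) → (1,0) → (2,0) → (2,1) → (3,1) → (3,2) → (4,2) → (4,1) → (5,1) → (5,0) → (6,0) → (6,1) → (6,2) → (7,2) → (7,3) → (7,4) → (7,5) → (6,5) → (5,5) → (5,6) → (5,7) → (5,8) → (6,8) → (7,8)
Number of steps: 27

Solution:

┌───────┬───┬───┬─┐
│A → ↓  │   │   │ │
├───╴ ╷ ╵ ╷ ├─╴ │ │
│↓ ← ↲│   │ │   │ │
│ ╶─┐ ├───┴─┤ ╶─┘ │
│↳ ↓│ │     │     │
│ ╷ └─┤ ╶─┐ └─┬─╴ │
│ │↳ ↓│   │   │   │
│ ├─╴ ├─╴ ├─┐ ╵ ┌─┤
│ │↓ ↲│   │ │   │ │
├─┘ ╷ │ ┌─┘ └───┘ │
│↓ ↲│ │ │  ↱ → → ↓│
│ ╶─┴─┤ └─┐ ┌───┐ │
│↳ → ↓│   │↑│   │↓│
│ ╶─┐ └─╴ ╵ │ ╶─┘ │
│   │↳ → → ↑│    B│
└───┴───────┴─────┘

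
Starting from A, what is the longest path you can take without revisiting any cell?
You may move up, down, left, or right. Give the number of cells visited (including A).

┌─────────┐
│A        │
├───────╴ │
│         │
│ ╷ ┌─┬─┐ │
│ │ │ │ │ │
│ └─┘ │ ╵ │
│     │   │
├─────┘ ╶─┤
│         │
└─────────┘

Finding longest simple path using DFS:
Start: (0, 0)
Longest path visits 15 cells
Path: A → right → right → right → right → down → left → left → left → left → down → down → right → right → up

Solution:

┌─────────┐
│A → → → ↓│
├───────╴ │
│↓ ← ← ← ↲│
│ ╷ ┌─┬─┐ │
│↓│ │B│ │ │
│ └─┘ │ ╵ │
│↳ → ↑│   │
├─────┘ ╶─┤
│         │
└─────────┘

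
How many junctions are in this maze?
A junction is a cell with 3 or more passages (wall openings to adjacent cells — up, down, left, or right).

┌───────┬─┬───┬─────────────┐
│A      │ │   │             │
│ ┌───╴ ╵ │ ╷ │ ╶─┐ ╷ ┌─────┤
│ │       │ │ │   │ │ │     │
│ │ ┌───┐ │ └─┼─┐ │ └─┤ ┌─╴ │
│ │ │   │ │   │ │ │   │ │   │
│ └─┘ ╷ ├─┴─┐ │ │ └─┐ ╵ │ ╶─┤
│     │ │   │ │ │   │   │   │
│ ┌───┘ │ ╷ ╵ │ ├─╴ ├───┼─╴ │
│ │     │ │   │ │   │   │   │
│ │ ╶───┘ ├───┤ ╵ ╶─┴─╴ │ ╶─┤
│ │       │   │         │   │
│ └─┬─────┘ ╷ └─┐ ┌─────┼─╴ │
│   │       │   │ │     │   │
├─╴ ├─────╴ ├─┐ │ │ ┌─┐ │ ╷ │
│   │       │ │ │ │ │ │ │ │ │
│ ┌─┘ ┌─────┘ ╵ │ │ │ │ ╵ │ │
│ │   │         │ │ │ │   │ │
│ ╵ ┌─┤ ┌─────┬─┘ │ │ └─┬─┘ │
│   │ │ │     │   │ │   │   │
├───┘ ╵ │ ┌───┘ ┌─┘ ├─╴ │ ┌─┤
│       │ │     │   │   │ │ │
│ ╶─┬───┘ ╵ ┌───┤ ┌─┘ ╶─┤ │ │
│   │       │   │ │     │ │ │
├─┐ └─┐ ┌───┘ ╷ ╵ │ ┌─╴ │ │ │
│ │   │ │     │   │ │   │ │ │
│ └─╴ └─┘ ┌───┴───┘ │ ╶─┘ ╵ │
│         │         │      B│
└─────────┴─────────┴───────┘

Checking each cell for number of passages:

Junctions found (3+ passages):
  (0, 9): 3 passages
  (0, 10): 3 passages
  (1, 3): 3 passages
  (1, 4): 3 passages
  (3, 0): 3 passages
  (5, 8): 4 passages
  (6, 5): 3 passages
  (6, 13): 3 passages
  (8, 6): 3 passages
  (10, 2): 3 passages
  (11, 3): 3 passages
  (11, 4): 3 passages
  (11, 10): 3 passages
  (13, 2): 3 passages
  (13, 12): 3 passages
Total junctions: 15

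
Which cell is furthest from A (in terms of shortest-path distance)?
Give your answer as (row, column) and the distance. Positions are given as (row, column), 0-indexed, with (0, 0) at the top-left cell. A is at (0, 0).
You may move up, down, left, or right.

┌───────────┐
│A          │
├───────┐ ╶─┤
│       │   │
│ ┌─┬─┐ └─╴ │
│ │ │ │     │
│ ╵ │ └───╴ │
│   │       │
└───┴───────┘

Computing BFS distances from A to all cells:
Furthest cell: (2, 1)
Distance: 17 steps

Path from A to the furthest cell:

┌───────────┐
│A → → → ↓  │
├───────┐ ╶─┤
│↓ ← ← ↰│↳ ↓│
│ ┌─┬─┐ └─╴ │
│↓│B│ │↑ ← ↲│
│ ╵ │ └───╴ │
│↳ ↑│       │
└───┴───────┘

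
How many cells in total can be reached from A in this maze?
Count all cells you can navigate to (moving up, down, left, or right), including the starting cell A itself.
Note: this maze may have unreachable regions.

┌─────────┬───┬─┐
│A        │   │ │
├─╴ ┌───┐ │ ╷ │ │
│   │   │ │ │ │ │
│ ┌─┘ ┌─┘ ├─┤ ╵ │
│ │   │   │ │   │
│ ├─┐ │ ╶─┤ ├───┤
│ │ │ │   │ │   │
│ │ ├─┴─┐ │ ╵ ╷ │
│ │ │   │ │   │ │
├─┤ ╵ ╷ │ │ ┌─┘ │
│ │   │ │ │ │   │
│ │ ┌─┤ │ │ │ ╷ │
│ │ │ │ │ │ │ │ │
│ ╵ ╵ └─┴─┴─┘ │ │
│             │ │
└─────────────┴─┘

Using BFS/flood-fill to find all reachable cells from A:
Maze size: 8 × 8 = 64 total cells
46 cell(s) are walled off and cannot be reached from A.
Reachable cells: 18

Reachable region (· marks reachable cells):

┌─────────┬───┬─┐
│A · · · ·│   │ │
├─╴ ┌───┐ │ ╷ │ │
│· ·│   │·│ │ │ │
│ ┌─┘ ┌─┘ ├─┤ ╵ │
│·│   │· ·│ │   │
│ ├─┐ │ ╶─┤ ├───┤
│·│ │ │· ·│ │   │
│ │ ├─┴─┐ │ ╵ ╷ │
│·│ │   │·│   │ │
├─┤ ╵ ╷ │ │ ┌─┘ │
│ │   │ │·│ │   │
│ │ ┌─┤ │ │ │ ╷ │
│ │ │ │ │·│ │ │ │
│ ╵ ╵ └─┴─┴─┘ │ │
│             │ │
└─────────────┴─┘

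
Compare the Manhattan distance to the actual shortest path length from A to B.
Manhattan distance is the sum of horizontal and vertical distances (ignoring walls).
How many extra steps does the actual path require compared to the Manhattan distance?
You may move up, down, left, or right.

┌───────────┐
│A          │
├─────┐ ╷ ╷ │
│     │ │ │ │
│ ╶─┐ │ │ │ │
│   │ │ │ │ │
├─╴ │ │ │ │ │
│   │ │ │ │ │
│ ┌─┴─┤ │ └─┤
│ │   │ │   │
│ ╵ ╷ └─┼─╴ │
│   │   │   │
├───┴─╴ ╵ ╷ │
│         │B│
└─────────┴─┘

Manhattan distance: |6 - 0| + |5 - 0| = 11
Actual path length: 11
Extra steps: 11 - 11 = 0

Solution:

┌───────────┐
│A → → → ↓  │
├─────┐ ╷ ╷ │
│     │ │↓│ │
│ ╶─┐ │ │ │ │
│   │ │ │↓│ │
├─╴ │ │ │ │ │
│   │ │ │↓│ │
│ ┌─┴─┤ │ └─┤
│ │   │ │↳ ↓│
│ ╵ ╷ └─┼─╴ │
│   │   │  ↓│
├───┴─╴ ╵ ╷ │
│         │B│
└─────────┴─┘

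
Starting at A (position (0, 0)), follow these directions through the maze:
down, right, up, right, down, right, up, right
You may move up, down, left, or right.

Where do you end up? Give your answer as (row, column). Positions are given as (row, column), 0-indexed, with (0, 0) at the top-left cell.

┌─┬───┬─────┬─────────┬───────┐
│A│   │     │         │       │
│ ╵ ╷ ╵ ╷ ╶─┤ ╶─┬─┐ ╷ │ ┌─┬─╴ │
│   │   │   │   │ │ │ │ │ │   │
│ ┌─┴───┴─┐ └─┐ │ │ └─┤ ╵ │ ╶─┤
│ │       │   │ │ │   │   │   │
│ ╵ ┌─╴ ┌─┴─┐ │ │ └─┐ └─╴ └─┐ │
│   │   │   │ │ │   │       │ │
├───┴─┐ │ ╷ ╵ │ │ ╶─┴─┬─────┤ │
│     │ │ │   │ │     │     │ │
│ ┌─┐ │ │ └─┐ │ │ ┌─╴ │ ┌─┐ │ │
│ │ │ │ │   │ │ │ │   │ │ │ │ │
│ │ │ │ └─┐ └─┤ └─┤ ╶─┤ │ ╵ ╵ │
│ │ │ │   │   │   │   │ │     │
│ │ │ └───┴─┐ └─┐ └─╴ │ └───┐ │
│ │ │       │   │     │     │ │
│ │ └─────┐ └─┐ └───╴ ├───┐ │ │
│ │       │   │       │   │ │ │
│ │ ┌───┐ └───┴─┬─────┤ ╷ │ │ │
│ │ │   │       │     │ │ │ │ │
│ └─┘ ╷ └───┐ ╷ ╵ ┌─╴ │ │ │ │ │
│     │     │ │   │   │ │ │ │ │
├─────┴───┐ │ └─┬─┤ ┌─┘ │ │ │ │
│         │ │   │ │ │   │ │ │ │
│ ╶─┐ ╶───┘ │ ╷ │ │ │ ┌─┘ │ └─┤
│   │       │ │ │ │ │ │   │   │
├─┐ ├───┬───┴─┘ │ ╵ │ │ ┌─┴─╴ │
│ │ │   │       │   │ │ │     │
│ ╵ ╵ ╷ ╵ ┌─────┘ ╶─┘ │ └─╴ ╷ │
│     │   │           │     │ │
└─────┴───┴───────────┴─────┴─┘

Following directions step by step:
Start: (0, 0)
  down: (0, 0) → (1, 0)
  right: (1, 0) → (1, 1)
  up: (1, 1) → (0, 1)
  right: (0, 1) → (0, 2)
  down: (0, 2) → (1, 2)
  right: (1, 2) → (1, 3)
  up: (1, 3) → (0, 3)
  right: (0, 3) → (0, 4)
Final position: (0, 4)

Path taken:

┌─┬───┬─────┬─────────┬───────┐
│A│↱ ↓│↱ B  │         │       │
│ ╵ ╷ ╵ ╷ ╶─┤ ╶─┬─┐ ╷ │ ┌─┬─╴ │
│↳ ↑│↳ ↑│   │   │ │ │ │ │ │   │
│ ┌─┴───┴─┐ └─┐ │ │ └─┤ ╵ │ ╶─┤
│ │       │   │ │ │   │   │   │
│ ╵ ┌─╴ ┌─┴─┐ │ │ └─┐ └─╴ └─┐ │
│   │   │   │ │ │   │       │ │
├───┴─┐ │ ╷ ╵ │ │ ╶─┴─┬─────┤ │
│     │ │ │   │ │     │     │ │
│ ┌─┐ │ │ └─┐ │ │ ┌─╴ │ ┌─┐ │ │
│ │ │ │ │   │ │ │ │   │ │ │ │ │
│ │ │ │ └─┐ └─┤ └─┤ ╶─┤ │ ╵ ╵ │
│ │ │ │   │   │   │   │ │     │
│ │ │ └───┴─┐ └─┐ └─╴ │ └───┐ │
│ │ │       │   │     │     │ │
│ │ └─────┐ └─┐ └───╴ ├───┐ │ │
│ │       │   │       │   │ │ │
│ │ ┌───┐ └───┴─┬─────┤ ╷ │ │ │
│ │ │   │       │     │ │ │ │ │
│ └─┘ ╷ └───┐ ╷ ╵ ┌─╴ │ │ │ │ │
│     │     │ │   │   │ │ │ │ │
├─────┴───┐ │ └─┬─┤ ┌─┘ │ │ │ │
│         │ │   │ │ │   │ │ │ │
│ ╶─┐ ╶───┘ │ ╷ │ │ │ ┌─┘ │ └─┤
│   │       │ │ │ │ │ │   │   │
├─┐ ├───┬───┴─┘ │ ╵ │ │ ┌─┴─╴ │
│ │ │   │       │   │ │ │     │
│ ╵ ╵ ╷ ╵ ┌─────┘ ╶─┘ │ └─╴ ╷ │
│     │   │           │     │ │
└─────┴───┴───────────┴─────┴─┘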